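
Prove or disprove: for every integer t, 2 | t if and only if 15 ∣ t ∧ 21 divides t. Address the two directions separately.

Neither implication holds.

(→) This fails: take t = 2. Certainly 2 ∣ 2, but 15 ∤ 2.

(←) This fails: take t = 105. Both 15 ∣ 105 and 21 ∣ 105, yet 105 is not a multiple of 2 (since 105 = 52·2 + 1), so 2 ∤ 105.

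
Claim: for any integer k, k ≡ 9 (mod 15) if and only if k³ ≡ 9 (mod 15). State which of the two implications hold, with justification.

(⇒) Suppose k ≡ 9 (mod 15). Write k = 15j + 9. Then (15j + 9)³ = 3375j³ + 6075j² + 3645j + 729 = 15(225j³ + 405j² + 243j + 48) + 9, so k³ ≡ 9 (mod 15).

(⇐) Conversely, suppose k³ ≡ 9 (mod 15). The only residue r in {0, …, 14} with r³ ≡ 9 (mod 15) is r = 9, so k ≡ 9 (mod 15).

The biconditional holds.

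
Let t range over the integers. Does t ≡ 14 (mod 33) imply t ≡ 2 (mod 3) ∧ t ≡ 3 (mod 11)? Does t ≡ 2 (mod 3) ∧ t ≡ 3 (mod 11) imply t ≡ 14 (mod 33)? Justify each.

(→) Suppose t ≡ 14 (mod 33); write t = 33j + 14. Since 3 ∣ 33, reducing mod 3 gives t ≡ 14 ≡ 2 (mod 3); since 11 ∣ 33, reducing mod 11 gives t ≡ 14 ≡ 3 (mod 11).

(←) Conversely, if t ≡ 2 (mod 3) and t ≡ 3 (mod 11), then by the Chinese remainder theorem t ≡ 14 (mod 33). This is exactly t ≡ 14 (mod 33).

The biconditional holds.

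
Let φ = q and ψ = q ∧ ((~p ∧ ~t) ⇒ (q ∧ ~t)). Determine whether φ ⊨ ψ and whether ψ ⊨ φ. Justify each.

Both implications hold.

(⟹) Assume the antecedent. If p is true, the antecedent forces (p = T, q = T, t = F) or (p = T, q = T, t = T), and q ∧ ((~p ∧ ~t) ⇒ (q ∧ ~t)) holds there. If p is false, the antecedent forces (p = F, q = T, t = F) or (p = F, q = T, t = T), and q ∧ ((~p ∧ ~t) ⇒ (q ∧ ~t)) holds there. Either way q ∧ ((~p ∧ ~t) ⇒ (q ∧ ~t)) holds.

(⟸) Assume the antecedent. If p is true, the antecedent forces (p = T, q = T, t = F) or (p = T, q = T, t = T), and q holds there. If p is false, the antecedent forces (p = F, q = T, t = F) or (p = F, q = T, t = T), and q holds there. Either way q holds.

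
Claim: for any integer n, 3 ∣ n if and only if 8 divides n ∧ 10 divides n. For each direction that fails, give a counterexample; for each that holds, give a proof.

Neither direction holds.

(→) This fails: take n = 3. Certainly 3 ∣ 3, but 8 ∤ 3.

(←) This fails: take n = 40. Both 8 ∣ 40 and 10 ∣ 40, yet 40 is not a multiple of 3 (since 40 = 13·3 + 1), so 3 ∤ 40.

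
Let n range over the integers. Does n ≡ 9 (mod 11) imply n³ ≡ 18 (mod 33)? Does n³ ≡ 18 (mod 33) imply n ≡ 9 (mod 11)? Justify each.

(⟹) This fails: take n = 9. Then 9 ≡ 9 (mod 11), but 9³ = 729 ≡ 3 (mod 33), not 18.

(⟸) This fails: take n = 6. Then 6³ = 216 ≡ 18 (mod 33), yet 6 ≡ 6 (mod 11), not 9.

Neither direction holds.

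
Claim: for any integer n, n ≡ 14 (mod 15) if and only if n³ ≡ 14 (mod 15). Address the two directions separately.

Both implications hold.

(⟸) Suppose n³ ≡ 14 (mod 15). The only residue r in {0, …, 14} with r³ ≡ 14 (mod 15) is r = 14, so n ≡ 14 (mod 15).

(⟹) Suppose n ≡ 14 (mod 15). Write n = 15j + 14. Then (15j + 14)³ = 3375j³ + 9450j² + 8820j + 2744 = 15(225j³ + 630j² + 588j + 182) + 14, so n³ ≡ 14 (mod 15).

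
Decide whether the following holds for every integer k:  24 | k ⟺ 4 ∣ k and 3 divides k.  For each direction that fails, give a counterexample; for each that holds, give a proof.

(⟹) If 24 ∣ k, write k = 24q. Since 24 = 6·4, k = 4·(6q), so 4 ∣ k; and since 24 = 8·3, k = 3·(8q), so 3 ∣ k.

(⟸) This fails: take k = 12. Both 4 ∣ 12 and 3 ∣ 12, yet 12 is not a multiple of 24 (since 12 = 0·24 + 12), so 24 ∤ 12.

Not equivalent: only (⇒) holds.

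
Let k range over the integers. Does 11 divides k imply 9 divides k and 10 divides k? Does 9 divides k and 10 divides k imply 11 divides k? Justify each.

Neither implication holds.

Forward direction. This fails: take k = 11. Certainly 11 ∣ 11, but 9 ∤ 11.

Converse. This fails: take k = 90. Both 9 ∣ 90 and 10 ∣ 90, yet 90 is not a multiple of 11 (since 90 = 8·11 + 2), so 11 ∤ 90.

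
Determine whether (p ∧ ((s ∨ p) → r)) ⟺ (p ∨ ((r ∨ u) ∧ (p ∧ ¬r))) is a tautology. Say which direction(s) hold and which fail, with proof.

(⇒) Assume the antecedent. If p is true, p ∨ ((r ∨ u) ∧ (p ∧ ¬r)) reduces to true regardless of the other variables. If p is false, the antecedent cannot hold. Either way p ∨ ((r ∨ u) ∧ (p ∧ ¬r)) holds.

(⇐) This fails. Under p = T, r = F, u = F, s = F, the left side is false but the right side is true.

Not equivalent: only (⇒) holds.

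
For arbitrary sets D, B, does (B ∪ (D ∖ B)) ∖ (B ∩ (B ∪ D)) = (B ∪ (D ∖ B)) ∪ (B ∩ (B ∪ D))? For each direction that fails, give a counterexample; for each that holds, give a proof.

The sets are not equal: only the forward inclusion holds.

(⊆) Let x ∈ (B ∪ (D ∖ B)) ∖ (B ∩ (B ∪ D)). Then x ∈ D and x ∉ B, from which x ∈ (B ∪ (D ∖ B)) ∪ (B ∩ (B ∪ D)).

(⊇) This inclusion fails. Take D = ∅, B = {1}; then 1 ∈ (B ∪ (D ∖ B)) ∪ (B ∩ (B ∪ D)) but 1 ∉ (B ∪ (D ∖ B)) ∖ (B ∩ (B ∪ D)).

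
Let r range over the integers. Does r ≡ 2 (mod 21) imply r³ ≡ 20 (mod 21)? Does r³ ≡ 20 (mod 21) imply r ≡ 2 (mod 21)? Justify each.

(→) This fails: take r = 2. Then 2 ≡ 2 (mod 21), but 2³ = 8 ≡ 8 (mod 21), not 20.

(←) This fails: take r = 5. Then 5³ = 125 ≡ 20 (mod 21), yet 5 ≡ 5 (mod 21), not 2.

Neither implication holds.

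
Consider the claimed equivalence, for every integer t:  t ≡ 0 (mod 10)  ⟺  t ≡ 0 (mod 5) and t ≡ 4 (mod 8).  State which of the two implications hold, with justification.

Not equivalent: only (⇐) holds.

Forward direction. This fails: t = 0 gives 0 ≡ 0 (mod 10) but 0 ≡ 0 (mod 8), so the conjunction on the right does not hold.

Converse. If t ≡ 0 (mod 5) and t ≡ 4 (mod 8), then by the Chinese remainder theorem t ≡ 20 (mod 40). Since 20 ≡ 0 (mod 10) and 10 ∣ 40, we get t ≡ 0 (mod 10).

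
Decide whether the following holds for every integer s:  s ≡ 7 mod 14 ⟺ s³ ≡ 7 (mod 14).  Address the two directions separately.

Both implications hold.

Forward direction. Suppose s ≡ 7 mod 14. Write s = 14j + 7. Then (14j + 7)³ = 2744j³ + 4116j² + 2058j + 343 = 14(196j³ + 294j² + 147j + 24) + 7, so s³ ≡ 7 (mod 14).

Converse. Suppose s³ ≡ 7 (mod 14). The only residue r in {0, …, 13} with r³ ≡ 7 (mod 14) is r = 7, so s ≡ 7 (mod 14).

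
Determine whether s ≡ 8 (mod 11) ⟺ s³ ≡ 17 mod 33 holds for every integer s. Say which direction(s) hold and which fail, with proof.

The forward direction fails; the converse holds.

(⟹) This fails: take s = 19. Then 19 ≡ 8 (mod 11), but 19³ = 6859 ≡ 28 (mod 33), not 17.

(⟸) Conversely, the residues r modulo 33 with r³ ≡ 17 (mod 33) are exactly {8}, and each is ≡ 8 (mod 11).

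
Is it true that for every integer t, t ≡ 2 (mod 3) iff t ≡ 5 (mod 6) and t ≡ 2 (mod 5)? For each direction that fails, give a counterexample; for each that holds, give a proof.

The forward direction fails; the converse holds.

(⟹) This fails: t = 2 gives 2 ≡ 2 (mod 3) but 2 ≡ 2 (mod 6), so the conjunction on the right does not hold.

(⟸) Conversely, if t ≡ 5 (mod 6) and t ≡ 2 (mod 5), then by the Chinese remainder theorem t ≡ 17 (mod 30). Since 17 ≡ 2 (mod 3) and 3 ∣ 30, we get t ≡ 2 (mod 3).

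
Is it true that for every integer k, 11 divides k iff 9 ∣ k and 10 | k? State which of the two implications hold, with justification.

(⇒) fails and (⇐) fails.

[⇒] This fails: take k = 11. Certainly 11 ∣ 11, but 9 ∤ 11.

[⇐] This fails: take k = 90. Both 9 ∣ 90 and 10 ∣ 90, yet 90 is not a multiple of 11 (since 90 = 8·11 + 2), so 11 ∤ 90.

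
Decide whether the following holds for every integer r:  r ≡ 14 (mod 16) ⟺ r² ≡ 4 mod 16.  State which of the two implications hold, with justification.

Forward direction. Suppose r ≡ 14 (mod 16). Write r = 16j + 14. Then (16j + 14)² = 256j² + 448j + 196 = 16(16j² + 28j + 12) + 4, so r² ≡ 4 (mod 16).

Converse. This fails: take r = 2. Then 2² = 4 ≡ 4 (mod 16), yet 2 ≡ 2 (mod 16), not 14.

(⇒) holds; (⇐) fails.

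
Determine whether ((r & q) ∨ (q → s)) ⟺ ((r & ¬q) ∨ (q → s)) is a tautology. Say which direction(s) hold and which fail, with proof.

Only the reverse direction holds.

[⇒] This fails. Under r = T, s = F, q = T, the left side is true but the right side is false.

[⇐] Assume the antecedent. If s is true, (r & q) ∨ (q → s) reduces to true regardless of the other variables. If s is false, the antecedent forces (r = F, s = F, q = F) or (r = T, s = F, q = F), and (r & q) ∨ (q → s) holds there. Either way (r & q) ∨ (q → s) holds.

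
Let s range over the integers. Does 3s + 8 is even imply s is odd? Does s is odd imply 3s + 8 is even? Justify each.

(→) This fails: s = 4 gives 3s + 8 = 20, which is even, but 4 is even, not odd.

(←) This also fails: s = 7 is odd, but 3s + 8 = 29 is odd, not even.

Neither implication holds.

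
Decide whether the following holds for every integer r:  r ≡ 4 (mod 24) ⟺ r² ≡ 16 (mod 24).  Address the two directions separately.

[⇐] This fails: take r = 8. Then 8² = 64 ≡ 16 (mod 24), yet 8 ≡ 8 (mod 24), not 4.

[⇒] Suppose r ≡ 4 (mod 24). Write r = 24j + 4. Then (24j + 4)² = 576j² + 192j + 16 = 24(24j² + 8j) + 16, so r² ≡ 16 (mod 24).

Only the forward direction holds.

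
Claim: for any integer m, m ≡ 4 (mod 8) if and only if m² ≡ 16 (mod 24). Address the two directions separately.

(⟹) This fails: take m = 12. Then 12 ≡ 4 (mod 8), but 12² = 144 ≡ 0 (mod 24), not 16.

(⟸) This fails: take m = 8. Then 8² = 64 ≡ 16 (mod 24), yet 8 ≡ 0 (mod 8), not 4.

(⇒) fails and (⇐) fails.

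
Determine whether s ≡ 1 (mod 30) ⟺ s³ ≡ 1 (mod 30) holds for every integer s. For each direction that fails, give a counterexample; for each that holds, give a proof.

(⇒) Suppose s ≡ 1 (mod 30). Write s = 30j + 1. Then (30j + 1)³ = 27000j³ + 2700j² + 90j + 1 = 30(900j³ + 90j² + 3j) + 1, so s³ ≡ 1 (mod 30).

(⇐) Conversely, suppose s³ ≡ 1 (mod 30). The only residue r in {0, …, 29} with r³ ≡ 1 (mod 30) is r = 1, so s ≡ 1 (mod 30).

Equivalent; both directions hold.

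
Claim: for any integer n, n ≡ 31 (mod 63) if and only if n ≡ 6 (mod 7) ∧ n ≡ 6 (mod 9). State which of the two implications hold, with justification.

[⇒] This fails: n = 31 gives 31 ≡ 31 (mod 63) but 31 ≡ 3 (mod 7), so the conjunction on the right does not hold.

[⇐] This fails: n = 6 satisfies both congruences on the right (6 ≡ 6 mod 7 and 6 ≡ 6 mod 9) yet 6 ≡ 6 (mod 63), not 31.

Neither implication holds.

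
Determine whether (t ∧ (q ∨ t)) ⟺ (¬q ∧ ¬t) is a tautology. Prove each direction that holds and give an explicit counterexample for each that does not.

(⇒) fails and (⇐) fails.

(⇒) This fails. Under t = T, q = F, the left side is true but the right side is false.

(⇐) This fails. Under t = F, q = F, the left side is false but the right side is true.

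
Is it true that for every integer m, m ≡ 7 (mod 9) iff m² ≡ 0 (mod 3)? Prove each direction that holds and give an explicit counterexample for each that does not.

(⇒) This fails: take m = 7. Then 7 ≡ 7 (mod 9), but 7² = 49 ≡ 1 (mod 3), not 0.

(⇐) This fails: take m = 0. Then 0² = 0 ≡ 0 (mod 3), yet 0 ≡ 0 (mod 9), not 7.

(⇒) fails and (⇐) fails.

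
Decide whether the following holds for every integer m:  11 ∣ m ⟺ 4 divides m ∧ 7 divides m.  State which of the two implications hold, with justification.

(⇒) This fails: take m = 11. Certainly 11 ∣ 11, but 4 ∤ 11.

(⇐) This fails: take m = 28. Both 4 ∣ 28 and 7 ∣ 28, yet 28 is not a multiple of 11 (since 28 = 2·11 + 6), so 11 ∤ 28.

Both directions fail.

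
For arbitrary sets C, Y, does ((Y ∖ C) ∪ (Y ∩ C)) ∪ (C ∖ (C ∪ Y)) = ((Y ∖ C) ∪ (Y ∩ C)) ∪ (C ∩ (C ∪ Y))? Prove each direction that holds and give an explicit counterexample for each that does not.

(⊆) holds; (⊇) fails.

(⟸) This inclusion fails. Take C = {1}, Y = ∅; then 1 ∈ ((Y ∖ C) ∪ (Y ∩ C)) ∪ (C ∩ (C ∪ Y)) but 1 ∉ ((Y ∖ C) ∪ (Y ∩ C)) ∪ (C ∖ (C ∪ Y)).

(⟹) Let x ∈ ((Y ∖ C) ∪ (Y ∩ C)) ∪ (C ∖ (C ∪ Y)). Then either x ∈ Y and x ∉ C; or x ∈ C ∩ Y. In each case x ∈ ((Y ∖ C) ∪ (Y ∩ C)) ∪ (C ∩ (C ∪ Y)), so ((Y ∖ C) ∪ (Y ∩ C)) ∪ (C ∖ (C ∪ Y)) ⊆ ((Y ∖ C) ∪ (Y ∩ C)) ∪ (C ∩ (C ∪ Y)).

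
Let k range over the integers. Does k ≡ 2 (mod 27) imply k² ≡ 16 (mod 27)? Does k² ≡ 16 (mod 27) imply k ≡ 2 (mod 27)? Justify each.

Neither implication holds.

(→) This fails: take k = 2. Then 2 ≡ 2 (mod 27), but 2² = 4 ≡ 4 (mod 27), not 16.

(←) This fails: take k = 4. Then 4² = 16 ≡ 16 (mod 27), yet 4 ≡ 4 (mod 27), not 2.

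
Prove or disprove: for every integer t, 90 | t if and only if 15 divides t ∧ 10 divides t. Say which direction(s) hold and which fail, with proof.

(⇐) This fails: take t = 30. Both 15 ∣ 30 and 10 ∣ 30, yet 30 is not a multiple of 90 (since 30 = 0·90 + 30), so 90 ∤ 30.

(⇒) If 90 ∣ t, write t = 90q. Since 90 = 6·15, t = 15·(6q), so 15 ∣ t; and since 90 = 9·10, t = 10·(9q), so 10 ∣ t.

Only the forward implication holds.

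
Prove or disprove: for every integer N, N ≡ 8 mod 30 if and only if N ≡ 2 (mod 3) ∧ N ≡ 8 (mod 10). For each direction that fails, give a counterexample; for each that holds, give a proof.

[⇐] If N ≡ 2 (mod 3) and N ≡ 8 (mod 10), then by the Chinese remainder theorem N ≡ 8 (mod 30). This is exactly N ≡ 8 (mod 30).

[⇒] Suppose N ≡ 8 (mod 30); write N = 30j + 8. Since 3 ∣ 30, reducing mod 3 gives N ≡ 8 ≡ 2 (mod 3); since 10 ∣ 30, reducing mod 10 gives N ≡ 8 (mod 10).

Equivalent; both directions hold.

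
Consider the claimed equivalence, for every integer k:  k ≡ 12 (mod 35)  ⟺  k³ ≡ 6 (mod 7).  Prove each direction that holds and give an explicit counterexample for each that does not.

(⟹) Suppose k ≡ 12 (mod 35). Then k³ ≡ 12³ = 1728 (mod 35), and since 7 ∣ 35, also k³ ≡ 6 (mod 7).

(⟸) This fails: take k = 3. Then 3³ = 27 ≡ 6 (mod 7), yet 3 ≡ 3 (mod 35), not 12.

Not equivalent: only (⇒) holds.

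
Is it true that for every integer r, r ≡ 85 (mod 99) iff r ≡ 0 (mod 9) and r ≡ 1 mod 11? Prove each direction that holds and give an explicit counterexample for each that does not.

Neither direction holds.

(⇒) This fails: r = 85 gives 85 ≡ 85 (mod 99) but 85 ≡ 4 (mod 9), so the conjunction on the right does not hold.

(⇐) This fails: r = 45 satisfies both congruences on the right (45 ≡ 0 mod 9 and 45 ≡ 1 mod 11) yet 45 ≡ 45 (mod 99), not 85.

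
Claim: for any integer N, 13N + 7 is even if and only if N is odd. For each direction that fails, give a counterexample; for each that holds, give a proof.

Forward direction. Suppose 13N + 7 is even. Since 13 is odd, 13N and N have the same parity, so 13N + 7 ≡ N + 7 (mod 2). As 7 is odd, 13N + 7 is even exactly when N is odd. Thus N is odd.

Converse. Suppose N is odd; write N = 2j + 1. Then 13N + 7 = 13·(2j + 1) + 7 = 2·13j + 20, which is even.

Both directions hold.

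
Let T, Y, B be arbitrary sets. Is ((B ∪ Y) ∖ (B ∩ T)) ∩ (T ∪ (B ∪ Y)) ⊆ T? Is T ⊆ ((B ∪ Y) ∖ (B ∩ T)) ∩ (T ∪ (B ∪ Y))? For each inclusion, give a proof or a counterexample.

(⟹) This inclusion fails. Take T = ∅, Y = {1}, B = ∅; then 1 ∈ ((B ∪ Y) ∖ (B ∩ T)) ∩ (T ∪ (B ∪ Y)) but 1 ∉ T.

(⟸) This inclusion fails. Take T = {1}, Y = ∅, B = ∅; then 1 ∈ T but 1 ∉ ((B ∪ Y) ∖ (B ∩ T)) ∩ (T ∪ (B ∪ Y)).

(⊆) fails and (⊇) fails.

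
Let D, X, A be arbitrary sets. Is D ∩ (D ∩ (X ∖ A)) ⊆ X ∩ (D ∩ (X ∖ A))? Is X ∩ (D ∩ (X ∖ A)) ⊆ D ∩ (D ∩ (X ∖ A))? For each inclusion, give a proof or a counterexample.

The two sets are equal.

(⊆) Let x ∈ D ∩ (D ∩ (X ∖ A)). Then x ∈ D ∩ X and x ∉ A, from which x ∈ X ∩ (D ∩ (X ∖ A)).

(⊇) Let x ∈ X ∩ (D ∩ (X ∖ A)). Then x ∈ D ∩ X and x ∉ A, from which x ∈ D ∩ (D ∩ (X ∖ A)).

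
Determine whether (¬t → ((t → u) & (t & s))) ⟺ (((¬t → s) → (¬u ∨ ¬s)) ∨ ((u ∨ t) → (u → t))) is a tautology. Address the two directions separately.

(⇒) holds; (⇐) fails.

(⇒) Assume the antecedent. If t is true, the consequent reduces to true regardless of the other variables. If t is false, the antecedent cannot hold. Either way the consequent holds.

(⇐) This fails. Under t = F, s = F, u = F, the left side is false but the right side is true.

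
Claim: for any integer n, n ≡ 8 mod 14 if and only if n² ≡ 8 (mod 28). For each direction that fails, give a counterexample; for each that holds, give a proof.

(→) Suppose n ≡ 8 (mod 14). Working modulo 28, n ∈ {8, 22}; for each such r, r² ≡ 8 (mod 28).

(←) This fails: take n = 6. Then 6² = 36 ≡ 8 (mod 28), yet 6 ≡ 6 (mod 14), not 8.

(⇒) holds; (⇐) fails.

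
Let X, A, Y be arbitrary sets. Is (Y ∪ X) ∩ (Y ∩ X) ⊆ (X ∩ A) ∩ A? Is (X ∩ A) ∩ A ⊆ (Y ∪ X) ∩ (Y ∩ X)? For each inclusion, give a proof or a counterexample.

Neither inclusion holds.

(⟹) This inclusion fails. Take X = {1}, A = ∅, Y = {1}; then 1 ∈ (Y ∪ X) ∩ (Y ∩ X) but 1 ∉ (X ∩ A) ∩ A.

(⟸) This inclusion fails. Take X = {1}, A = {1}, Y = ∅; then 1 ∈ (X ∩ A) ∩ A but 1 ∉ (Y ∪ X) ∩ (Y ∩ X).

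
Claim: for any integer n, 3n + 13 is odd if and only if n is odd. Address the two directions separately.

(⇒) fails and (⇐) fails.

(⇒) This fails: n = 0 gives 3n + 13 = 13, which is odd, but 0 is even, not odd.

(⇐) This also fails: n = 5 is odd, but 3n + 13 = 28 is even, not odd.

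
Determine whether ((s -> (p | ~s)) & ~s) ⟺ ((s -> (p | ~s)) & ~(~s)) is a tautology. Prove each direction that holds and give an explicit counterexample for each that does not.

[⇒] This fails. Under s = F, p = F, the left side is true but the right side is false.

[⇐] This fails. Under s = T, p = T, the left side is false but the right side is true.

Both directions fail.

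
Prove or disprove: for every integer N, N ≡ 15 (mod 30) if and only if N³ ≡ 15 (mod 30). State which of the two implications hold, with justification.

(⟹) Suppose N ≡ 15 (mod 30). Write N = 30j + 15. Then (30j + 15)³ = 27000j³ + 40500j² + 20250j + 3375 = 30(900j³ + 1350j² + 675j + 112) + 15, so N³ ≡ 15 (mod 30).

(⟸) Conversely, suppose N³ ≡ 15 (mod 30). The only residue r in {0, …, 29} with r³ ≡ 15 (mod 30) is r = 15, so N ≡ 15 (mod 30).

Both directions hold.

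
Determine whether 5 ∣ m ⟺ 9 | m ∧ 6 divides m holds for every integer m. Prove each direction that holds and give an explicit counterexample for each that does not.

[⇒] This fails: take m = 5. Certainly 5 ∣ 5, but 9 ∤ 5.

[⇐] This fails: take m = 18. Both 9 ∣ 18 and 6 ∣ 18, yet 18 is not a multiple of 5 (since 18 = 3·5 + 3), so 5 ∤ 18.

(⇒) fails and (⇐) fails.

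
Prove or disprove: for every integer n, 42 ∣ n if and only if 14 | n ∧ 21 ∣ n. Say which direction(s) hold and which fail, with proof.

Forward direction. If 42 ∣ n, write n = 42q. Since 42 = 3·14, n = 14·(3q), so 14 ∣ n; and since 42 = 2·21, n = 21·(2q), so 21 ∣ n.

Converse. Suppose 14 ∣ n and 21 ∣ n. Any common multiple of 14 and 21 is a multiple of their lcm; here lcm(14, 21) = 14·21/gcd(14, 21) = 294/7 = 42, so 42 ∣ n.

Both implications hold.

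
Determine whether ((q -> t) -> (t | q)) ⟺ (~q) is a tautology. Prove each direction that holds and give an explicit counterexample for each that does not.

[⇒] This fails. Under t = F, q = T, the left side is true but the right side is false.

[⇐] This fails. Under t = F, q = F, the left side is false but the right side is true.

Both directions fail.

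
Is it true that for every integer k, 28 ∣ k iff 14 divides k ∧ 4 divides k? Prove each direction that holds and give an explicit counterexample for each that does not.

(→) If 28 ∣ k, write k = 28q. Since 28 = 2·14, k = 14·(2q), so 14 ∣ k; and since 28 = 7·4, k = 4·(7q), so 4 ∣ k.

(←) Suppose 14 ∣ k and 4 ∣ k. Any common multiple of 14 and 4 is a multiple of their lcm; here lcm(14, 4) = 14·4/gcd(14, 4) = 56/2 = 28, so 28 ∣ k.

Both directions hold; the statement is true.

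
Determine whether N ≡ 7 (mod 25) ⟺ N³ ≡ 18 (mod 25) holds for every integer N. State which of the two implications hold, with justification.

Equivalent; both directions hold.

(⇐) Suppose N³ ≡ 18 (mod 25). The only residue r in {0, …, 24} with r³ ≡ 18 (mod 25) is r = 7, so N ≡ 7 (mod 25).

(⇒) Suppose N ≡ 7 (mod 25). Write N = 25j + 7. Then (25j + 7)³ = 15625j³ + 13125j² + 3675j + 343 = 25(625j³ + 525j² + 147j + 13) + 18, so N³ ≡ 18 (mod 25).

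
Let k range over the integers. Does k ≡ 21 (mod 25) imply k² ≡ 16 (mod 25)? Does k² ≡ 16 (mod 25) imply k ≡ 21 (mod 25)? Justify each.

Forward direction. Suppose k ≡ 21 (mod 25). Write k = 25j + 21. Then (25j + 21)² = 625j² + 1050j + 441 = 25(25j² + 42j + 17) + 16, so k² ≡ 16 (mod 25).

Converse. This fails: take k = 4. Then 4² = 16 ≡ 16 (mod 25), yet 4 ≡ 4 (mod 25), not 21.

The forward direction holds; the converse fails.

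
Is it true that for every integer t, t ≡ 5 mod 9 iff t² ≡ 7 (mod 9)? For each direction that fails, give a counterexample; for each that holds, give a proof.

Only the forward implication holds.

(⇒) Suppose t ≡ 5 mod 9. Write t = 9j + 5. Then (9j + 5)² = 81j² + 90j + 25 = 9(9j² + 10j + 2) + 7, so t² ≡ 7 (mod 9).

(⇐) This fails: take t = 4. Then 4² = 16 ≡ 7 (mod 9), yet 4 ≡ 4 (mod 9), not 5.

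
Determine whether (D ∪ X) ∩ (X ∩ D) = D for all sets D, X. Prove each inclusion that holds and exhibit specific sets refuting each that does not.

(⟹) Let x ∈ (D ∪ X) ∩ (X ∩ D). Then x ∈ D ∩ X, from which x ∈ D.

(⟸) This inclusion fails. Take D = {1}, X = ∅; then 1 ∈ D but 1 ∉ (D ∪ X) ∩ (X ∩ D).

The sets are not equal: only the forward inclusion holds.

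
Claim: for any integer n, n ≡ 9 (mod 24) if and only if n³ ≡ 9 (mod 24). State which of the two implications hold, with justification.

Both implications hold.

(→) Suppose n ≡ 9 (mod 24). Write n = 24j + 9. Then (24j + 9)³ = 13824j³ + 15552j² + 5832j + 729 = 24(576j³ + 648j² + 243j + 30) + 9, so n³ ≡ 9 (mod 24).

(←) Conversely, suppose n³ ≡ 9 (mod 24). The only residue r in {0, …, 23} with r³ ≡ 9 (mod 24) is r = 9, so n ≡ 9 (mod 24).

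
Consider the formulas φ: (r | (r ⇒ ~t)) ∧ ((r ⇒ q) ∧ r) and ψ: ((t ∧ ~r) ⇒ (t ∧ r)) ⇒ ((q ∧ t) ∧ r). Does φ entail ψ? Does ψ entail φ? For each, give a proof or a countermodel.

(⇒) fails and (⇐) fails.

(⇒) This fails. Under t = F, r = T, q = T, the left side is true but the right side is false.

(⇐) This fails. Under t = T, r = F, q = F, the left side is false but the right side is true.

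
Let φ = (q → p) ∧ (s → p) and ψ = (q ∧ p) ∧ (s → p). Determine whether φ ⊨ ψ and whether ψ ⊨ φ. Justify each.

(⟹) This fails. Under s = F, q = F, p = F, the left side is true but the right side is false.

(⟸) Assume the antecedent. If s is true, the antecedent forces (s = T, q = T, p = T), and (q → p) ∧ (s → p) holds there. If s is false, the antecedent forces (s = F, q = T, p = T), and (q → p) ∧ (s → p) holds there. Either way (q → p) ∧ (s → p) holds.

(⇒) fails; (⇐) holds.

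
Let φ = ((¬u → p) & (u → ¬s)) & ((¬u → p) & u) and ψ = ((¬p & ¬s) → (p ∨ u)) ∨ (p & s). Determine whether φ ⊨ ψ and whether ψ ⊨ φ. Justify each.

[⇒] Assume the antecedent. If u is true, the consequent reduces to true regardless of the other variables. If u is false, the antecedent cannot hold. Either way the consequent holds.

[⇐] This fails. Under u = F, p = T, s = F, the left side is false but the right side is true.

Not equivalent: only (⇒) holds.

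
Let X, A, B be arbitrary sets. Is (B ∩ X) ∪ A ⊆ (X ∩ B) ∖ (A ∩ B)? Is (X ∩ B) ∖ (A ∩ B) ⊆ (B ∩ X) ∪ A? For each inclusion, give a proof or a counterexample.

(⟸) Let x ∈ (X ∩ B) ∖ (A ∩ B). Then x ∈ X ∩ B and x ∉ A, from which x ∈ (B ∩ X) ∪ A.

(⟹) This inclusion fails. Take X = ∅, A = {1}, B = ∅; then 1 ∈ (B ∩ X) ∪ A but 1 ∉ (X ∩ B) ∖ (A ∩ B).

The sets are not equal: only the reverse inclusion holds.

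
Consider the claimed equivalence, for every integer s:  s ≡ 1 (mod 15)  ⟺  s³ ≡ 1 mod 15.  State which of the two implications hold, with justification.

(→) Suppose s ≡ 1 (mod 15). Write s = 15j + 1. Then (15j + 1)³ = 3375j³ + 675j² + 45j + 1 = 15(225j³ + 45j² + 3j) + 1, so s³ ≡ 1 (mod 15).

(←) Conversely, suppose s³ ≡ 1 (mod 15). The only residue r in {0, …, 14} with r³ ≡ 1 (mod 15) is r = 1, so s ≡ 1 (mod 15).

Equivalent; both directions hold.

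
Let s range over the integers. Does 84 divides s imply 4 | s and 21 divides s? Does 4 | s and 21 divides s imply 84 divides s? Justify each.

(⟹) If 84 ∣ s, write s = 84q. Since 84 = 21·4, s = 4·(21q), so 4 ∣ s; and since 84 = 4·21, s = 21·(4q), so 21 ∣ s.

(⟸) Suppose 4 ∣ s and 21 ∣ s. Any common multiple of 4 and 21 is a multiple of their lcm; here gcd(4, 21) = 1, so lcm(4, 21) = 4·21 = 84, so 84 ∣ s.

Equivalent; both directions hold.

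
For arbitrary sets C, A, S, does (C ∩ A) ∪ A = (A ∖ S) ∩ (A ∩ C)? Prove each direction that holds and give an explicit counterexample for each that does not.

(⊆) fails; (⊇) holds.

(⟹) This inclusion fails. Take C = ∅, A = {1}, S = ∅; then 1 ∈ (C ∩ A) ∪ A but 1 ∉ (A ∖ S) ∩ (A ∩ C).

(⟸) Let x ∈ (A ∖ S) ∩ (A ∩ C). Then x ∈ C ∩ A and x ∉ S, from which x ∈ (C ∩ A) ∪ A.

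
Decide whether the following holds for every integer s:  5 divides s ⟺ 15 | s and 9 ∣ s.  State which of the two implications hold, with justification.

(→) This fails: take s = 5. Certainly 5 ∣ 5, but 15 ∤ 5.

(←) Suppose 15 ∣ s and 9 ∣ s. Any common multiple of 15 and 9 is a multiple of their lcm; here lcm(15, 9) = 15·9/gcd(15, 9) = 135/3 = 45, so 45 ∣ s. Since 5 ∣ 45, it follows that 5 ∣ s.

Only the reverse direction holds.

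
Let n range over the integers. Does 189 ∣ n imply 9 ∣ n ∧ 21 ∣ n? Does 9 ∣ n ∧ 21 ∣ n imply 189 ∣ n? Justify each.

Converse. This fails: take n = 63. Both 9 ∣ 63 and 21 ∣ 63, yet 63 is not a multiple of 189 (since 63 = 0·189 + 63), so 189 ∤ 63.

Forward direction. If 189 ∣ n, write n = 189q. Since 189 = 21·9, n = 9·(21q), so 9 ∣ n; and since 189 = 9·21, n = 21·(9q), so 21 ∣ n.

The forward direction holds; the converse fails.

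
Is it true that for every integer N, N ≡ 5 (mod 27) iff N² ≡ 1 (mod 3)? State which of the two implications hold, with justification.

(⇒) Suppose N ≡ 5 (mod 27). Then N² ≡ 5² = 25 (mod 27), and since 3 ∣ 27, also N² ≡ 1 (mod 3).

(⇐) This fails: take N = 1. Then 1² = 1 ≡ 1 (mod 3), yet 1 ≡ 1 (mod 27), not 5.

The forward direction holds; the converse fails.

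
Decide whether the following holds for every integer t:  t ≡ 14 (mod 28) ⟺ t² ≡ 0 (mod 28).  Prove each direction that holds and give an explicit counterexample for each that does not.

The forward direction holds; the converse fails.

Forward direction. Suppose t ≡ 14 (mod 28). Write t = 28j + 14. Then (28j + 14)² = 784j² + 784j + 196 = 28(28j² + 28j + 7) + 0, so t² ≡ 0 (mod 28).

Converse. This fails: take t = 0. Then 0² = 0 ≡ 0 (mod 28), yet 0 ≡ 0 (mod 28), not 14.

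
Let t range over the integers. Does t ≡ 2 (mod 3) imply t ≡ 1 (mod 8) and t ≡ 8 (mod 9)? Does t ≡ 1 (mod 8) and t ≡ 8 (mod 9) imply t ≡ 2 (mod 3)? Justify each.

Not equivalent: only (⇐) holds.

[⇒] This fails: t = 2 gives 2 ≡ 2 (mod 3) but 2 ≡ 2 (mod 8), so the conjunction on the right does not hold.

[⇐] Conversely, if t ≡ 1 (mod 8) and t ≡ 8 (mod 9), then by the Chinese remainder theorem t ≡ 17 (mod 72). Since 17 ≡ 2 (mod 3) and 3 ∣ 72, we get t ≡ 2 (mod 3).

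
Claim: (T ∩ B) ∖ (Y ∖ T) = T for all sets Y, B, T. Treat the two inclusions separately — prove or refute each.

Only the forward inclusion holds.

(⟹) Let x ∈ (T ∩ B) ∖ (Y ∖ T). Then either x ∈ B ∩ T and x ∉ Y; or x ∈ Y ∩ B ∩ T. In each case x ∈ T, so (T ∩ B) ∖ (Y ∖ T) ⊆ T.

(⟸) This inclusion fails. Take Y = ∅, B = ∅, T = {1}; then 1 ∈ T but 1 ∉ (T ∩ B) ∖ (Y ∖ T).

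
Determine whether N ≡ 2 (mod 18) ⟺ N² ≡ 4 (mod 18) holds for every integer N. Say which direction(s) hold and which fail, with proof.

Converse. This fails: take N = 16. Then 16² = 256 ≡ 4 (mod 18), yet 16 ≡ 16 (mod 18), not 2.

Forward direction. Suppose N ≡ 2 (mod 18). Write N = 18j + 2. Then (18j + 2)² = 324j² + 72j + 4 = 18(18j² + 4j) + 4, so N² ≡ 4 (mod 18).

Only the forward implication holds.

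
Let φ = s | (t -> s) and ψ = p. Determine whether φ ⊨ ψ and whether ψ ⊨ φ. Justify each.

(→) This fails. Under p = F, s = F, t = F, the left side is true but the right side is false.

(←) This fails. Under p = T, s = F, t = T, the left side is false but the right side is true.

Neither direction holds.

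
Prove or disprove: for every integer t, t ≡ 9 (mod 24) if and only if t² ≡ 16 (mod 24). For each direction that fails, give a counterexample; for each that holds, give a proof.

(→) This fails: take t = 9. Then 9 ≡ 9 (mod 24), but 9² = 81 ≡ 9 (mod 24), not 16.

(←) This fails: take t = 4. Then 4² = 16 ≡ 16 (mod 24), yet 4 ≡ 4 (mod 24), not 9.

Neither implication holds.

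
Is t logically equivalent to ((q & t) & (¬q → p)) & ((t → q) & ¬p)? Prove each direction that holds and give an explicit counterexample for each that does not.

(→) This fails. Under p = F, q = F, t = T, the left side is true but the right side is false.

(←) Assume the antecedent. If p is true, the antecedent cannot hold. If p is false, the antecedent forces (p = F, q = T, t = T), and t holds there. Either way t holds.

(⇒) fails; (⇐) holds.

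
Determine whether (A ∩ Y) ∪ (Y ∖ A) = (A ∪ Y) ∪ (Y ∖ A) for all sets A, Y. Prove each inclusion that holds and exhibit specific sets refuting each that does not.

(⊆) Let x ∈ (A ∩ Y) ∪ (Y ∖ A). Then either x ∈ Y and x ∉ A; or x ∈ A ∩ Y. In each case x ∈ (A ∪ Y) ∪ (Y ∖ A), so (A ∩ Y) ∪ (Y ∖ A) ⊆ (A ∪ Y) ∪ (Y ∖ A).

(⊇) This inclusion fails. Take A = {1}, Y = ∅; then 1 ∈ (A ∪ Y) ∪ (Y ∖ A) but 1 ∉ (A ∩ Y) ∪ (Y ∖ A).

The sets are not equal: only the forward inclusion holds.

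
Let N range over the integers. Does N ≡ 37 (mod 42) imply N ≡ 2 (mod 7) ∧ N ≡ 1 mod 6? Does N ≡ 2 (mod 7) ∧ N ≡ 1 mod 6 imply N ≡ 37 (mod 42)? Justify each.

Equivalent; both directions hold.

(←) If N ≡ 2 (mod 7) and N ≡ 1 (mod 6), then by the Chinese remainder theorem N ≡ 37 (mod 42). This is exactly N ≡ 37 (mod 42).

(→) Suppose N ≡ 37 (mod 42); write N = 42j + 37. Since 7 ∣ 42, reducing mod 7 gives N ≡ 37 ≡ 2 (mod 7); since 6 ∣ 42, reducing mod 6 gives N ≡ 37 ≡ 1 (mod 6).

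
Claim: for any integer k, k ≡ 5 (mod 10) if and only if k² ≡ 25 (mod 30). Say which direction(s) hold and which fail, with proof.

Only the converse holds.

Forward direction. This fails: take k = 15. Then 15 ≡ 5 (mod 10), but 15² = 225 ≡ 15 (mod 30), not 25.

Converse. The residues r modulo 30 with r² ≡ 25 (mod 30) are exactly {5, 25}, and each is ≡ 5 (mod 10).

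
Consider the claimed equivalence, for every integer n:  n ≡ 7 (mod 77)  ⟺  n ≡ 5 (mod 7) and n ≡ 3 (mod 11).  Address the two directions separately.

Neither direction holds.

(⇒) This fails: n = 7 gives 7 ≡ 7 (mod 77) but 7 ≡ 0 (mod 7), so the conjunction on the right does not hold.

(⇐) This fails: n = 47 satisfies both congruences on the right (47 ≡ 5 mod 7 and 47 ≡ 3 mod 11) yet 47 ≡ 47 (mod 77), not 7.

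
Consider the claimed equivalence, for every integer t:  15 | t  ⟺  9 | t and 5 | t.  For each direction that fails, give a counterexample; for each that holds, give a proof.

Not equivalent: only (⇐) holds.

Forward direction. This fails: take t = 15. Certainly 15 ∣ 15, but 9 ∤ 15.

Converse. Suppose 9 ∣ t and 5 ∣ t. Any common multiple of 9 and 5 is a multiple of their lcm; here gcd(9, 5) = 1, so lcm(9, 5) = 9·5 = 45, so 45 ∣ t. Since 15 ∣ 45, it follows that 15 ∣ t.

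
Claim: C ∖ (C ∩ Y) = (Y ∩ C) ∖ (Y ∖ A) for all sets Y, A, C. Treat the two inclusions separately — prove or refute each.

Neither inclusion holds.

(⊆) This inclusion fails. Take Y = ∅, A = ∅, C = {1}; then 1 ∈ C ∖ (C ∩ Y) but 1 ∉ (Y ∩ C) ∖ (Y ∖ A).

(⊇) This inclusion fails. Take Y = {1}, A = {1}, C = {1}; then 1 ∈ (Y ∩ C) ∖ (Y ∖ A) but 1 ∉ C ∖ (C ∩ Y).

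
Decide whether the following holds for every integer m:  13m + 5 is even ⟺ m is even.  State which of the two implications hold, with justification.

Forward direction. This fails: m = 3 gives 13m + 5 = 44, which is even, but 3 is odd, not even.

Converse. This also fails: m = 2 is even, but 13m + 5 = 31 is odd, not even.

(⇒) fails and (⇐) fails.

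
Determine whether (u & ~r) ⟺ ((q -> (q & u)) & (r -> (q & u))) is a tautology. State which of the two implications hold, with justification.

(⇒) holds; (⇐) fails.

(⟹) Assume the antecedent. If u is true, the antecedent forces (u = T, q = F, r = F) or (u = T, q = T, r = F), and the consequent holds there. If u is false, the antecedent cannot hold. Either way the consequent holds.

(⟸) This fails. Under u = F, q = F, r = F, the left side is false but the right side is true.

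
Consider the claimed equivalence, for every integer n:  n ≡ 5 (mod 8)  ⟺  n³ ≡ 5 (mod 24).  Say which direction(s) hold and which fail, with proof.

[⇒] This fails: take n = 13. Then 13 ≡ 5 (mod 8), but 13³ = 2197 ≡ 13 (mod 24), not 5.

[⇐] Conversely, the residues r modulo 24 with r³ ≡ 5 (mod 24) are exactly {5}, and each is ≡ 5 (mod 8).

Only the converse holds.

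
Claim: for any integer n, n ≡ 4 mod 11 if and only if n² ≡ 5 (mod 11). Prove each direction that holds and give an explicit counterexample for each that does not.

Only the forward implication holds.

Forward direction. Suppose n ≡ 4 mod 11. Write n = 11j + 4. Then (11j + 4)² = 121j² + 88j + 16 = 11(11j² + 8j + 1) + 5, so n² ≡ 5 (mod 11).

Converse. This fails: take n = 7. Then 7² = 49 ≡ 5 (mod 11), yet 7 ≡ 7 (mod 11), not 4.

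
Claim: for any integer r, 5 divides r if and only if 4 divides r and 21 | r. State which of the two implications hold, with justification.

Both directions fail.

[⇒] This fails: take r = 5. Certainly 5 ∣ 5, but 4 ∤ 5.

[⇐] This fails: take r = 84. Both 4 ∣ 84 and 21 ∣ 84, yet 84 is not a multiple of 5 (since 84 = 16·5 + 4), so 5 ∤ 84.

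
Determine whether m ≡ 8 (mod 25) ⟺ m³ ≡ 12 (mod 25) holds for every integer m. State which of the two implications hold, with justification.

(⇐) Suppose m³ ≡ 12 (mod 25). The only residue r in {0, …, 24} with r³ ≡ 12 (mod 25) is r = 8, so m ≡ 8 (mod 25).

(⇒) Suppose m ≡ 8 (mod 25). Write m = 25j + 8. Then (25j + 8)³ = 15625j³ + 15000j² + 4800j + 512 = 25(625j³ + 600j² + 192j + 20) + 12, so m³ ≡ 12 (mod 25).

Both implications hold.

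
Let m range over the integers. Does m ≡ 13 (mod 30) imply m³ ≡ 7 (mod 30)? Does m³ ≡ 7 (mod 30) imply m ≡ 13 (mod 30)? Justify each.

Both implications hold.

(⟹) Suppose m ≡ 13 (mod 30). Write m = 30j + 13. Then (30j + 13)³ = 27000j³ + 35100j² + 15210j + 2197 = 30(900j³ + 1170j² + 507j + 73) + 7, so m³ ≡ 7 (mod 30).

(⟸) Conversely, suppose m³ ≡ 7 (mod 30). The only residue r in {0, …, 29} with r³ ≡ 7 (mod 30) is r = 13, so m ≡ 13 (mod 30).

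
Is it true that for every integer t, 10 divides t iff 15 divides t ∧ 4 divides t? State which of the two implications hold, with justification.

(⟹) This fails: take t = 10. Certainly 10 ∣ 10, but 15 ∤ 10.

(⟸) Suppose 15 ∣ t and 4 ∣ t. Any common multiple of 15 and 4 is a multiple of their lcm; here gcd(15, 4) = 1, so lcm(15, 4) = 15·4 = 60, so 60 ∣ t. Since 10 ∣ 60, it follows that 10 ∣ t.

Only the reverse direction holds.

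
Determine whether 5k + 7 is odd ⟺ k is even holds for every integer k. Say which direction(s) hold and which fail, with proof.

Forward direction. Suppose 5k + 7 is odd. Since 5 is odd, 5k and k have the same parity, so 5k + 7 ≡ k + 7 (mod 2). As 7 is odd, 5k + 7 is odd exactly when k is even. Thus k is even.

Converse. Suppose k is even; write k = 2j. Then 5k + 7 = 5·(2j) + 7 = 2·5j + 7, which is odd.

Both directions hold; the statement is true.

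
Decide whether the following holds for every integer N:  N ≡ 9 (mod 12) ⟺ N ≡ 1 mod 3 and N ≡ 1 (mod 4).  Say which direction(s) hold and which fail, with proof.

Neither direction holds.

(→) This fails: N = 9 gives 9 ≡ 9 (mod 12) but 9 ≡ 0 (mod 3), so the conjunction on the right does not hold.

(←) This fails: N = 1 satisfies both congruences on the right (1 ≡ 1 mod 3 and 1 ≡ 1 mod 4) yet 1 ≡ 1 (mod 12), not 9.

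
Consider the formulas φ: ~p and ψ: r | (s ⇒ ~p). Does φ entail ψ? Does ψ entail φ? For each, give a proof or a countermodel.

(⇐) This fails. Under s = F, r = F, p = T, the left side is false but the right side is true.

(⇒) Assume the antecedent. If s is true, the antecedent forces (s = T, r = F, p = F) or (s = T, r = T, p = F), and r | (s ⇒ ~p) holds there. If s is false, r | (s ⇒ ~p) reduces to true regardless of the other variables. Either way r | (s ⇒ ~p) holds.

Not equivalent: only (⇒) holds.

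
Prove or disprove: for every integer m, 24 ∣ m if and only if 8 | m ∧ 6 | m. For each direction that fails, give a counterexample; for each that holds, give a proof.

Forward direction. If 24 ∣ m, write m = 24q. Since 24 = 3·8, m = 8·(3q), so 8 ∣ m; and since 24 = 4·6, m = 6·(4q), so 6 ∣ m.

Converse. Suppose 8 ∣ m and 6 ∣ m. Any common multiple of 8 and 6 is a multiple of their lcm; here lcm(8, 6) = 8·6/gcd(8, 6) = 48/2 = 24, so 24 ∣ m.

The biconditional holds.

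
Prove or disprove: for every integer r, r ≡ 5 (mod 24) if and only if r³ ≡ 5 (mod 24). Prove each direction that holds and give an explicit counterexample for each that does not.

Forward direction. Suppose r ≡ 5 (mod 24). Write r = 24j + 5. Then (24j + 5)³ = 13824j³ + 8640j² + 1800j + 125 = 24(576j³ + 360j² + 75j + 5) + 5, so r³ ≡ 5 (mod 24).

Converse. Suppose r³ ≡ 5 (mod 24). The only residue r in {0, …, 23} with r³ ≡ 5 (mod 24) is r = 5, so r ≡ 5 (mod 24).

Both directions hold; the statement is true.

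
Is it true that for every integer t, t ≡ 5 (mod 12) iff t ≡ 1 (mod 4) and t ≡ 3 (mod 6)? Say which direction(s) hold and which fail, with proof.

(→) This fails: t = 5 gives 5 ≡ 5 (mod 12) but 5 ≡ 5 (mod 6), so the conjunction on the right does not hold.

(←) This fails: t = 9 satisfies both congruences on the right (9 ≡ 1 mod 4 and 9 ≡ 3 mod 6) yet 9 ≡ 9 (mod 12), not 5.

Neither direction holds.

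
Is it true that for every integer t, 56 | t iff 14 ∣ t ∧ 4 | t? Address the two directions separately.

The forward direction holds; the converse fails.

(→) If 56 ∣ t, write t = 56q. Since 56 = 4·14, t = 14·(4q), so 14 ∣ t; and since 56 = 14·4, t = 4·(14q), so 4 ∣ t.

(←) This fails: take t = 28. Both 14 ∣ 28 and 4 ∣ 28, yet 28 is not a multiple of 56 (since 28 = 0·56 + 28), so 56 ∤ 28.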